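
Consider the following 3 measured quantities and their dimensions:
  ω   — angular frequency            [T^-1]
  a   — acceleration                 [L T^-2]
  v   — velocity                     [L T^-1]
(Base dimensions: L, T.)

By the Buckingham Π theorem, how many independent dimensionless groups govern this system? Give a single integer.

1

Write exponents as rows L,T / cols ω,a,v:
  L: [ 0  1  1]
  T: [-1 -2 -1]
RREF → pivots at {ω,a} ⇒ r = 2
Π count = n − r = 3 − 2 = 1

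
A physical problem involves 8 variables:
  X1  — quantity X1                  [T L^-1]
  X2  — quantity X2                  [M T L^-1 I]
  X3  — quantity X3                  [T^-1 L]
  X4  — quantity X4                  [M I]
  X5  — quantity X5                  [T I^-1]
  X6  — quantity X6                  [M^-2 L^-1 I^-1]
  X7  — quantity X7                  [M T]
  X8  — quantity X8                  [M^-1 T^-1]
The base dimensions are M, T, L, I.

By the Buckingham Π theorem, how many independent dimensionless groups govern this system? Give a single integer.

5

Write exponents as rows M,T,L,I / cols X1,X2,X3,X4,X5,X6,X7,X8:
  M: [ 0  1  0  1  0 -2  1 -1]
  T: [ 1  1 -1  0  1  0  1 -1]
  L: [-1 -1  1  0  0 -1  0  0]
  I: [ 0  1  0  1 -1 -1  0  0]
RREF → pivots at {X1,X2,X5} ⇒ r = 3
n=8, r=3 ⇒ 5 dimensionless groups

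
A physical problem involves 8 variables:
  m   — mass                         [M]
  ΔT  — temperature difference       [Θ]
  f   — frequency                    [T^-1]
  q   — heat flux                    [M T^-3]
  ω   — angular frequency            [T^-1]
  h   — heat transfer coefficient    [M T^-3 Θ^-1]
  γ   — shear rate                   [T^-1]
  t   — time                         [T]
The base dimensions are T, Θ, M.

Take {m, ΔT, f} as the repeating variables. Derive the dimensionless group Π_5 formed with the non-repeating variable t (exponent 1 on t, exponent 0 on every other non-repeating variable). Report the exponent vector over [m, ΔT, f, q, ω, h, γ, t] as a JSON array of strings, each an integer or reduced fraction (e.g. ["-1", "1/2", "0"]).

Write exponents as rows T,Θ,M / cols m,ΔT,f,q,ω,h,γ,t:
  T: [ 0  0 -1 -3 -1 -3 -1  1]
  Θ: [ 0  1  0  0  0 -1  0  0]
  M: [ 1  0  0  1  0  1  0  0]
Echelon form has 3 nonzero rows (pivots: m,ΔT,f)
Pivot set = {m,ΔT,f}, free = {q,ω,h,γ,t}
RREF:
  r0: [   1    0    0    1    0    1    0    0]
  r1: [   0    1    0    0    0   -1    0    0]
  r2: [   0    0    1    3    1    3    1   -1]
Fix exponent of t at 1, q at 0, ω at 0, h at 0, γ at 0; solve each RREF row for its pivot's exponent:
  r0: exp(m) + (0)·1 = 0 ⇒ exp(m) = 0
  r1: exp(ΔT) + (0)·1 = 0 ⇒ exp(ΔT) = 0
  r2: exp(f) + (-1)·1 = 0 ⇒ exp(f) = 1
Π_5 = f · t

["0", "0", "1", "0", "0", "0", "0", "1"]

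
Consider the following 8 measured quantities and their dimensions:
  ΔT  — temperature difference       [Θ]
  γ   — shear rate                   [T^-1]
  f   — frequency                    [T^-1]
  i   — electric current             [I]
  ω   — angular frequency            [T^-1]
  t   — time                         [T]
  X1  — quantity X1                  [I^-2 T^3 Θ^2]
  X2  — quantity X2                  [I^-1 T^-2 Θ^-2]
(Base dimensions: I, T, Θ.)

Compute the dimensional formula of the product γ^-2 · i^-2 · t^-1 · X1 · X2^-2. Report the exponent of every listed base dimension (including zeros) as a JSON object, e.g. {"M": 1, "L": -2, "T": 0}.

Dimensional matrix (I×T×Θ by ΔT×γ×f×i×ω×t×X1×X2):
  I: [ 0  0  0  1  0  0 -2 -1]
  T: [ 0 -1 -1  0 -1  1  3 -2]
  Θ: [ 1  0  0  0  0  0  2 -2]
  [I]: (-2)·0+(-2)·1+(-1)·0+(1)·-2+(-2)·-1 = -2
  [T]: (-2)·-1+(-2)·0+(-1)·1+(1)·3+(-2)·-2 = 8
  [Θ]: (-2)·0+(-2)·0+(-1)·0+(1)·2+(-2)·-2 = 6
⇒ I^-2 T^8 Θ^6

{"I": -2, "T": 8, "Θ": 6}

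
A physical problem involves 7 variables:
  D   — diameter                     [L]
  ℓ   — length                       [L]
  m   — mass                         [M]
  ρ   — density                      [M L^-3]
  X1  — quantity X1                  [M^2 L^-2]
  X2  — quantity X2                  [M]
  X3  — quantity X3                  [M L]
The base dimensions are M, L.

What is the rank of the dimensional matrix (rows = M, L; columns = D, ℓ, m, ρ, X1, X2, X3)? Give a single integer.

Dimensional matrix (M×L by D×ℓ×m×ρ×X1×X2×X3):
  M: [ 0  0  1  1  2  1  1]
  L: [ 1  1  0 -3 -2  0  1]
Row reduction gives pivot columns D,m; rank = 2

2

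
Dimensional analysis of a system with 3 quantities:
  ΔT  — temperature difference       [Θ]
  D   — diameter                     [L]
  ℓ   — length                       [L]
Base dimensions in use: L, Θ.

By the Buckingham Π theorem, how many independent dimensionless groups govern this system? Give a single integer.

Dimensional matrix (L×Θ by ΔT×D×ℓ):
  L: [ 0  1  1]
  Θ: [ 1  0  0]
RREF → pivots at {ΔT,D} ⇒ r = 2
n=3, r=2 ⇒ 1 dimensionless group

1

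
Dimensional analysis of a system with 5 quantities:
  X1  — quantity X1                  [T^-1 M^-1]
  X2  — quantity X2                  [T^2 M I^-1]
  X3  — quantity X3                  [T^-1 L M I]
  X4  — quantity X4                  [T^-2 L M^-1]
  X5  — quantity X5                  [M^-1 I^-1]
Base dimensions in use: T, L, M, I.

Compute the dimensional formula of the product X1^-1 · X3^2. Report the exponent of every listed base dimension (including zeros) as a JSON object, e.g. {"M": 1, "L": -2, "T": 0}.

Exponent matrix [T,L,M,I] × [X1,X2,X3,X4,X5]:
  T: [-1  2 -1 -2  0]
  L: [ 0  0  1  1  0]
  M: [-1  1  1 -1 -1]
  I: [ 0 -1  1  0 -1]
  [T]: (-1)·-1+(2)·-1 = -1
  [L]: (-1)·0+(2)·1 = 2
  [M]: (-1)·-1+(2)·1 = 3
  [I]: (-1)·0+(2)·1 = 2
⇒ T^-1 L^2 M^3 I^2

{"T": -1, "L": 2, "M": 3, "I": 2}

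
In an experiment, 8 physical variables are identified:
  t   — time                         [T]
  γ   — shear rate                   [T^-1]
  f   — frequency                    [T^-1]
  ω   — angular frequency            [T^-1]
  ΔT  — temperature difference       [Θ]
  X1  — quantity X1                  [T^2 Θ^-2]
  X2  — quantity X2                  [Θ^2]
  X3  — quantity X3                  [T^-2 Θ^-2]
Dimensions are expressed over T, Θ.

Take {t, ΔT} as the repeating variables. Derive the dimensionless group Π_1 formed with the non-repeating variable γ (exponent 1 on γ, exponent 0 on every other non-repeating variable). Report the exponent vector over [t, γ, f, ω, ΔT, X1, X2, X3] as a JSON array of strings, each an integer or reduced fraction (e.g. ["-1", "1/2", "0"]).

["1", "1", "0", "0", "0", "0", "0", "0"]

Exponent matrix [T,Θ] × [t,γ,f,ω,ΔT,X1,X2,X3]:
  T: [ 1 -1 -1 -1  0  2  0 -2]
  Θ: [ 0  0  0  0  1 -2  2 -2]
RREF → pivots at {t,ΔT} ⇒ r = 2
Pivot set = {t,ΔT}, free = {γ,f,ω,X1,X2,X3}
RREF:
  r0: [   1   -1   -1   -1    0    2    0   -2]
  r1: [   0    0    0    0    1   -2    2   -2]
Fix exponent of γ at 1, f at 0, ω at 0, X1 at 0, X2 at 0, X3 at 0; solve each RREF row for its pivot's exponent:
  r0: exp(t) + (-1)·1 = 0 ⇒ exp(t) = 1
  r1: exp(ΔT) + (0)·1 = 0 ⇒ exp(ΔT) = 0
Π_1 = t · γ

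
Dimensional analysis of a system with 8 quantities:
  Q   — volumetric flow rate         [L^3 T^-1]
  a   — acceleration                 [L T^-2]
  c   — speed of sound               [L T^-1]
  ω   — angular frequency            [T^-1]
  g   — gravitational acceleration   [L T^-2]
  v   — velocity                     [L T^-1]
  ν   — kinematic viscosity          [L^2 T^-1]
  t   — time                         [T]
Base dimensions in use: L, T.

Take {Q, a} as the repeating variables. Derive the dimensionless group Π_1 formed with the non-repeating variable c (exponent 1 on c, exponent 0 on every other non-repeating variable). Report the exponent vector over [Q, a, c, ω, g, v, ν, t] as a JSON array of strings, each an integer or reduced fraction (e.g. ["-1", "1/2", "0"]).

["-1/5", "-2/5", "1", "0", "0", "0", "0", "0"]

Write exponents as rows L,T / cols Q,a,c,ω,g,v,ν,t:
  L: [ 3  1  1  0  1  1  2  0]
  T: [-1 -2 -1 -1 -2 -1 -1  1]
Row reduction gives pivot columns Q,a; rank = 2
Repeat: Q,a; free: c,ω,g,v,ν,t
RREF:
  r0: [   1    0  1/5 -1/5    0  1/5  3/5  1/5]
  r1: [   0    1  2/5  3/5    1  2/5  1/5 -3/5]
Fix exponent of c at 1, ω at 0, g at 0, v at 0, ν at 0, t at 0; solve each RREF row for its pivot's exponent:
  r0: exp(Q) + (1/5)·1 = 0 ⇒ exp(Q) = -1/5
  r1: exp(a) + (2/5)·1 = 0 ⇒ exp(a) = -2/5
Π_1 = Q^(-1/5) · a^(-2/5) · c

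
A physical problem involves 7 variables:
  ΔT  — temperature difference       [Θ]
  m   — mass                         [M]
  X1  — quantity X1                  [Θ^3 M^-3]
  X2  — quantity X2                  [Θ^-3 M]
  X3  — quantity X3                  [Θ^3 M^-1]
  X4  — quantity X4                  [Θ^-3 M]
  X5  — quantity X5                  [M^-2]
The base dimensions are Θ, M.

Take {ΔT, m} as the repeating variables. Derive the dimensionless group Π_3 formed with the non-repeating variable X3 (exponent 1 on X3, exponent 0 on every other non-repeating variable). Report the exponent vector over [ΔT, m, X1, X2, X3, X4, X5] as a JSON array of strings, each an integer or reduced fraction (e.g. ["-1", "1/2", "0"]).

Exponent matrix [Θ,M] × [ΔT,m,X1,X2,X3,X4,X5]:
  Θ: [ 1  0  3 -3  3 -3  0]
  M: [ 0  1 -3  1 -1  1 -2]
RREF → pivots at {ΔT,m} ⇒ r = 2
Repeat: ΔT,m; free: X1,X2,X3,X4,X5
RREF:
  r0: [   1    0    3   -3    3   -3    0]
  r1: [   0    1   -3    1   -1    1   -2]
Fix exponent of X3 at 1, X1 at 0, X2 at 0, X4 at 0, X5 at 0; solve each RREF row for its pivot's exponent:
  r0: exp(ΔT) + (3)·1 = 0 ⇒ exp(ΔT) = -3
  r1: exp(m) + (-1)·1 = 0 ⇒ exp(m) = 1
Π_3 = ΔT^-3 · m · X3

["-3", "1", "0", "0", "1", "0", "0"]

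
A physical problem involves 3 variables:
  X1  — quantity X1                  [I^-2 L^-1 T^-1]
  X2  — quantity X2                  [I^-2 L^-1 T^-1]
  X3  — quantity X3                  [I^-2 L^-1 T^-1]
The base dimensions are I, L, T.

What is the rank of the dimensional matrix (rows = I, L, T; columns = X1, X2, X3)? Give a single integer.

Exponent matrix [I,L,T] × [X1,X2,X3]:
  I: [-2 -2 -2]
  L: [-1 -1 -1]
  T: [-1 -1 -1]
Row reduction gives pivot columns X1; rank = 1

1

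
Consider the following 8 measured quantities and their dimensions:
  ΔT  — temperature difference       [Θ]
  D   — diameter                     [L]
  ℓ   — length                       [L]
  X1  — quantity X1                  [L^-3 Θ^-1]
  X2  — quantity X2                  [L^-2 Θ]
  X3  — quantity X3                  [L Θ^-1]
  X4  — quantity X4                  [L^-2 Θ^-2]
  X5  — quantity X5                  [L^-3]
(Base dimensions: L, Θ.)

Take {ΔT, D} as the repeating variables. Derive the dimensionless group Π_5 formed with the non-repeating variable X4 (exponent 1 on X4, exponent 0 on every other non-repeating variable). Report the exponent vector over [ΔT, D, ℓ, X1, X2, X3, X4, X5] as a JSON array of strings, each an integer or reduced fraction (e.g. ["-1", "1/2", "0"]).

Exponent matrix [L,Θ] × [ΔT,D,ℓ,X1,X2,X3,X4,X5]:
  L: [ 0  1  1 -3 -2  1 -2 -3]
  Θ: [ 1  0  0 -1  1 -1 -2  0]
Row reduction gives pivot columns ΔT,D; rank = 2
Repeat: ΔT,D; free: ℓ,X1,X2,X3,X4,X5
RREF:
  r0: [   1    0    0   -1    1   -1   -2    0]
  r1: [   0    1    1   -3   -2    1   -2   -3]
Fix exponent of X4 at 1, ℓ at 0, X1 at 0, X2 at 0, X3 at 0, X5 at 0; solve each RREF row for its pivot's exponent:
  r0: exp(ΔT) + (-2)·1 = 0 ⇒ exp(ΔT) = 2
  r1: exp(D) + (-2)·1 = 0 ⇒ exp(D) = 2
Π_5 = ΔT^2 · D^2 · X4

["2", "2", "0", "0", "0", "0", "1", "0"]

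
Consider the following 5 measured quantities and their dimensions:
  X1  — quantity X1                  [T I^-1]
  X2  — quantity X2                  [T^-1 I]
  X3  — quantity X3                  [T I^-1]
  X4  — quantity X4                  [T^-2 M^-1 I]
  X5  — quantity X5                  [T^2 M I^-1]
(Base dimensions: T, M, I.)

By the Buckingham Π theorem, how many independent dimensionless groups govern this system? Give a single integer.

Exponent matrix [T,M,I] × [X1,X2,X3,X4,X5]:
  T: [ 1 -1  1 -2  2]
  M: [ 0  0  0 -1  1]
  I: [-1  1 -1  1 -1]
RREF → pivots at {X1,X4} ⇒ r = 2
5 vars − rank 2 = 3 Π groups

3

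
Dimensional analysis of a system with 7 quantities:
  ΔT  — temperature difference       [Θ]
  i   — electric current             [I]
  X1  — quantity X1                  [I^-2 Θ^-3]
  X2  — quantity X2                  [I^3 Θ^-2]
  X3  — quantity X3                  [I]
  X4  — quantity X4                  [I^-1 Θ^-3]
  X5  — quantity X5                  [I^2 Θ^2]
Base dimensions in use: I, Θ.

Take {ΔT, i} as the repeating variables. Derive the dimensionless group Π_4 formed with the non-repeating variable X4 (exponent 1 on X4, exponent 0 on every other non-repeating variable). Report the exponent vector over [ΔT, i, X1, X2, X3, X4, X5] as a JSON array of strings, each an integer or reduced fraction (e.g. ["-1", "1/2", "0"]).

Write exponents as rows I,Θ / cols ΔT,i,X1,X2,X3,X4,X5:
  I: [ 0  1 -2  3  1 -1  2]
  Θ: [ 1  0 -3 -2  0 -3  2]
Row reduction gives pivot columns ΔT,i; rank = 2
Repeat: ΔT,i; free: X1,X2,X3,X4,X5
RREF:
  r0: [   1    0   -3   -2    0   -3    2]
  r1: [   0    1   -2    3    1   -1    2]
Fix exponent of X4 at 1, X1 at 0, X2 at 0, X3 at 0, X5 at 0; solve each RREF row for its pivot's exponent:
  r0: exp(ΔT) + (-3)·1 = 0 ⇒ exp(ΔT) = 3
  r1: exp(i) + (-1)·1 = 0 ⇒ exp(i) = 1
Π_4 = ΔT^3 · i · X4

["3", "1", "0", "0", "0", "1", "0"]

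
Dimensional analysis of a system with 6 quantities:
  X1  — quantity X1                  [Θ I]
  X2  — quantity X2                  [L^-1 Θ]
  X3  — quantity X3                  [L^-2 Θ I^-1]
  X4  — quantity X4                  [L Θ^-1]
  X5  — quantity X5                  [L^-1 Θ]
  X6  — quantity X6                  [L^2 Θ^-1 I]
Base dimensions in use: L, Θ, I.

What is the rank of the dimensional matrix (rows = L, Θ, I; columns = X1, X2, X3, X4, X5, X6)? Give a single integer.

Exponent matrix [L,Θ,I] × [X1,X2,X3,X4,X5,X6]:
  L: [ 0 -1 -2  1 -1  2]
  Θ: [ 1  1  1 -1  1 -1]
  I: [ 1  0 -1  0  0  1]
Row reduction gives pivot columns X1,X2; rank = 2

2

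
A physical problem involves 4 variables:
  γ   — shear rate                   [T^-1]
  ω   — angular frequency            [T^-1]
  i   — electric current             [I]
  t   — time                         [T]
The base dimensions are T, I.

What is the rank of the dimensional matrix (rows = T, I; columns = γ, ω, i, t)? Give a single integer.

Write exponents as rows T,I / cols γ,ω,i,t:
  T: [-1 -1  0  1]
  I: [ 0  0  1  0]
Echelon form has 2 nonzero rows (pivots: γ,i)

2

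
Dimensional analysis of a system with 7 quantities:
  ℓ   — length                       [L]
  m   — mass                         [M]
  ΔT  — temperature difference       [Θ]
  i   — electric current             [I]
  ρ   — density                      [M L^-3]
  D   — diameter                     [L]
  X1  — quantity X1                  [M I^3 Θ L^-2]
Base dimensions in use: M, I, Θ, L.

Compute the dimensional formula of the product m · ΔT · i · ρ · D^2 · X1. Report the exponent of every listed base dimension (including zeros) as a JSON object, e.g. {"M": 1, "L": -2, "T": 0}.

Exponent matrix [M,I,Θ,L] × [ℓ,m,ΔT,i,ρ,D,X1]:
  M: [ 0  1  0  0  1  0  1]
  I: [ 0  0  0  1  0  0  3]
  Θ: [ 0  0  1  0  0  0  1]
  L: [ 1  0  0  0 -3  1 -2]
  [M]: (1)·1+(1)·0+(1)·0+(1)·1+(2)·0+(1)·1 = 3
  [I]: (1)·0+(1)·0+(1)·1+(1)·0+(2)·0+(1)·3 = 4
  [Θ]: (1)·0+(1)·1+(1)·0+(1)·0+(2)·0+(1)·1 = 2
  [L]: (1)·0+(1)·0+(1)·0+(1)·-3+(2)·1+(1)·-2 = -3
⇒ M^3 I^4 Θ^2 L^-3

{"M": 3, "I": 4, "Θ": 2, "L": -3}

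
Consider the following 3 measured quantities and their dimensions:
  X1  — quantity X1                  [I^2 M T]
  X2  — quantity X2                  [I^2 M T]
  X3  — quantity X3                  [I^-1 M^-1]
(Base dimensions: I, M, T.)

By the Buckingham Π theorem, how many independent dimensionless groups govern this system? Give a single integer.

Write exponents as rows I,M,T / cols X1,X2,X3:
  I: [ 2  2 -1]
  M: [ 1  1 -1]
  T: [ 1  1  0]
RREF → pivots at {X1,X3} ⇒ r = 2
Π count = n − r = 3 − 2 = 1

1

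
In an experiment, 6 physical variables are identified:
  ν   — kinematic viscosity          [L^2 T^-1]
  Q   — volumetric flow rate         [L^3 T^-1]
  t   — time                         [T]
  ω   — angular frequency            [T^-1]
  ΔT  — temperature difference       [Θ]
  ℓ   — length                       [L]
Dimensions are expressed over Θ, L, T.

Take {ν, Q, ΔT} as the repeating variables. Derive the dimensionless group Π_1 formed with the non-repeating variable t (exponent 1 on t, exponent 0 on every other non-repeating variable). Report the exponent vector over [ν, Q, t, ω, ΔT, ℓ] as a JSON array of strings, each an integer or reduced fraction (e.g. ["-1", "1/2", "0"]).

Dimensional matrix (Θ×L×T by ν×Q×t×ω×ΔT×ℓ):
  Θ: [ 0  0  0  0  1  0]
  L: [ 2  3  0  0  0  1]
  T: [-1 -1  1 -1  0  0]
RREF → pivots at {ν,Q,ΔT} ⇒ r = 3
Pivot set = {ν,Q,ΔT}, free = {t,ω,ℓ}
RREF:
  r0: [   1    0   -3    3    0   -1]
  r1: [   0    1    2   -2    0    1]
  r2: [   0    0    0    0    1    0]
Fix exponent of t at 1, ω at 0, ℓ at 0; solve each RREF row for its pivot's exponent:
  r0: exp(ν) + (-3)·1 = 0 ⇒ exp(ν) = 3
  r1: exp(Q) + (2)·1 = 0 ⇒ exp(Q) = -2
  r2: exp(ΔT) + (0)·1 = 0 ⇒ exp(ΔT) = 0
Π_1 = ν^3 · Q^-2 · t

["3", "-2", "1", "0", "0", "0"]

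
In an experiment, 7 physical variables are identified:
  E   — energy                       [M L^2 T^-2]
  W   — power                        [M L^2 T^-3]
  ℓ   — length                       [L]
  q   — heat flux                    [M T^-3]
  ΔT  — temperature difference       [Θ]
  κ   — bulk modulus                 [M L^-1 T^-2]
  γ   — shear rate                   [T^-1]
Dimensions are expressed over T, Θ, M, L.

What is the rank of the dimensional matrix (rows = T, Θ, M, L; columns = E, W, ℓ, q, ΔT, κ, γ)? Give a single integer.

Write exponents as rows T,Θ,M,L / cols E,W,ℓ,q,ΔT,κ,γ:
  T: [-2 -3  0 -3  0 -2 -1]
  Θ: [ 0  0  0  0  1  0  0]
  M: [ 1  1  0  1  0  1  0]
  L: [ 2  2  1  0  0 -1  0]
RREF → pivots at {E,W,ℓ,ΔT} ⇒ r = 4

4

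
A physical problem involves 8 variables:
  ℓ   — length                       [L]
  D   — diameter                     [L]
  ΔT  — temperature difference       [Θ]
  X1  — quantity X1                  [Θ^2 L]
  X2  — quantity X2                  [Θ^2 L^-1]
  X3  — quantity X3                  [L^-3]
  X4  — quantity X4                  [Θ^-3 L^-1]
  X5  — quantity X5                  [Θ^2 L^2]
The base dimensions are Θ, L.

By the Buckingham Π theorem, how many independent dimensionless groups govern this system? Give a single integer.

6

Dimensional matrix (Θ×L by ℓ×D×ΔT×X1×X2×X3×X4×X5):
  Θ: [ 0  0  1  2  2  0 -3  2]
  L: [ 1  1  0  1 -1 -3 -1  2]
Echelon form has 2 nonzero rows (pivots: ℓ,ΔT)
8 vars − rank 2 = 6 Π groups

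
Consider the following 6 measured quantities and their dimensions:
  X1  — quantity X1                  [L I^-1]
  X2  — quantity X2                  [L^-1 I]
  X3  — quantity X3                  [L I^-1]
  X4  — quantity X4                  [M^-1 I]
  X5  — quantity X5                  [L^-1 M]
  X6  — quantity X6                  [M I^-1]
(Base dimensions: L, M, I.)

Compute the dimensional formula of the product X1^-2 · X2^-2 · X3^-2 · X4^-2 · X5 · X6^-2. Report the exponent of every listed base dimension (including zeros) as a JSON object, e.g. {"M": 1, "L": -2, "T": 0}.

{"L": -3, "M": 1, "I": 2}

Write exponents as rows L,M,I / cols X1,X2,X3,X4,X5,X6:
  L: [ 1 -1  1  0 -1  0]
  M: [ 0  0  0 -1  1  1]
  I: [-1  1 -1  1  0 -1]
  [L]: (-2)·1+(-2)·-1+(-2)·1+(-2)·0+(1)·-1+(-2)·0 = -3
  [M]: (-2)·0+(-2)·0+(-2)·0+(-2)·-1+(1)·1+(-2)·1 = 1
  [I]: (-2)·-1+(-2)·1+(-2)·-1+(-2)·1+(1)·0+(-2)·-1 = 2
⇒ L^-3 M I^2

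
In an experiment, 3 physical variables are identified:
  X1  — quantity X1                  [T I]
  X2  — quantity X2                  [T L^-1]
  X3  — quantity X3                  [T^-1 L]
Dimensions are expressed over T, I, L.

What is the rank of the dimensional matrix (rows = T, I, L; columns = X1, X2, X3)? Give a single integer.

Write exponents as rows T,I,L / cols X1,X2,X3:
  T: [ 1  1 -1]
  I: [ 1  0  0]
  L: [ 0 -1  1]
Row reduction gives pivot columns X1,X2; rank = 2

2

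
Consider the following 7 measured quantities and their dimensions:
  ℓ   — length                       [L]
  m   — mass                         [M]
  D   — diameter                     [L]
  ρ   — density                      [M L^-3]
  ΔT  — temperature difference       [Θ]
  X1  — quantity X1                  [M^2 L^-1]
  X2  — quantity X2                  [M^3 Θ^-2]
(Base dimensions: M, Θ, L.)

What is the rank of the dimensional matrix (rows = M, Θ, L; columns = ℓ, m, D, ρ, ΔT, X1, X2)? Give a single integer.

3

Exponent matrix [M,Θ,L] × [ℓ,m,D,ρ,ΔT,X1,X2]:
  M: [ 0  1  0  1  0  2  3]
  Θ: [ 0  0  0  0  1  0 -2]
  L: [ 1  0  1 -3  0 -1  0]
Row reduction gives pivot columns ℓ,m,ΔT; rank = 3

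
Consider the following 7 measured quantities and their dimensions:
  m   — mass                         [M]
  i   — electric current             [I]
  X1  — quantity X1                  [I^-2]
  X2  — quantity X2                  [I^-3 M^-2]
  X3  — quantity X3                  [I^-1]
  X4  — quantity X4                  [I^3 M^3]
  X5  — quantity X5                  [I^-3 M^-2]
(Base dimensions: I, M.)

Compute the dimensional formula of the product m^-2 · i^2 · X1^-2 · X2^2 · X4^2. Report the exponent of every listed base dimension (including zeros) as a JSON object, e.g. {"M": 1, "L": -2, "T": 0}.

Write exponents as rows I,M / cols m,i,X1,X2,X3,X4,X5:
  I: [ 0  1 -2 -3 -1  3 -3]
  M: [ 1  0  0 -2  0  3 -2]
  [I]: (-2)·0+(2)·1+(-2)·-2+(2)·-3+(2)·3 = 6
  [M]: (-2)·1+(2)·0+(-2)·0+(2)·-2+(2)·3 = 0
⇒ I^6

{"I": 6, "M": 0}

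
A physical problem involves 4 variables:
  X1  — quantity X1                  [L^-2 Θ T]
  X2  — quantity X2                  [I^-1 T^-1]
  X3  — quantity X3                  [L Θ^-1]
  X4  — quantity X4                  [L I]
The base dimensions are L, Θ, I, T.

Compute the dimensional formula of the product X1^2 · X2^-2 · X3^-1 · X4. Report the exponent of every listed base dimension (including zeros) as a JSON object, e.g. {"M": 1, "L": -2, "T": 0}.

Exponent matrix [L,Θ,I,T] × [X1,X2,X3,X4]:
  L: [-2  0  1  1]
  Θ: [ 1  0 -1  0]
  I: [ 0 -1  0  1]
  T: [ 1 -1  0  0]
  [L]: (2)·-2+(-2)·0+(-1)·1+(1)·1 = -4
  [Θ]: (2)·1+(-2)·0+(-1)·-1+(1)·0 = 3
  [I]: (2)·0+(-2)·-1+(-1)·0+(1)·1 = 3
  [T]: (2)·1+(-2)·-1+(-1)·0+(1)·0 = 4
⇒ L^-4 Θ^3 I^3 T^4

{"L": -4, "Θ": 3, "I": 3, "T": 4}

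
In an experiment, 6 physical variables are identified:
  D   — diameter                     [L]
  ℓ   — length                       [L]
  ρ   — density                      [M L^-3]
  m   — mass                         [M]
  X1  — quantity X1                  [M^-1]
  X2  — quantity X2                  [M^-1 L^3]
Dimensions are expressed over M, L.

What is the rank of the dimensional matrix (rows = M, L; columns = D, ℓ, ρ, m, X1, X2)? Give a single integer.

Exponent matrix [M,L] × [D,ℓ,ρ,m,X1,X2]:
  M: [ 0  0  1  1 -1 -1]
  L: [ 1  1 -3  0  0  3]
RREF → pivots at {D,ρ} ⇒ r = 2

2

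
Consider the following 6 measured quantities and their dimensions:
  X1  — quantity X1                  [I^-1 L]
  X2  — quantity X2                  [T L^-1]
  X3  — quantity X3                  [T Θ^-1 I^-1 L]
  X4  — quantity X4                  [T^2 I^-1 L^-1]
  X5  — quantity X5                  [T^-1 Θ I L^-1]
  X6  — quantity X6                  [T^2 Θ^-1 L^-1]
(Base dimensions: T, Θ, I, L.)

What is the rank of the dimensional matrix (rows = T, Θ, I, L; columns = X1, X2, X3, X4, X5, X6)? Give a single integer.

Dimensional matrix (T×Θ×I×L by X1×X2×X3×X4×X5×X6):
  T: [ 0  1  1  2 -1  2]
  Θ: [ 0  0 -1  0  1 -1]
  I: [-1  0 -1 -1  1  0]
  L: [ 1 -1  1 -1 -1 -1]
RREF → pivots at {X1,X2,X3} ⇒ r = 3

3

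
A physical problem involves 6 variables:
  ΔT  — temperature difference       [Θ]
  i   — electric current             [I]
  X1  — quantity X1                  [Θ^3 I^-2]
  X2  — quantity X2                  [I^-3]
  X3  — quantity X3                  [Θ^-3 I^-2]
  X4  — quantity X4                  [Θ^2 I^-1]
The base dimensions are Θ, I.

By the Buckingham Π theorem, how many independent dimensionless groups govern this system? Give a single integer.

4

Write exponents as rows Θ,I / cols ΔT,i,X1,X2,X3,X4:
  Θ: [ 1  0  3  0 -3  2]
  I: [ 0  1 -2 -3 -2 -1]
Row reduction gives pivot columns ΔT,i; rank = 2
n=6, r=2 ⇒ 4 dimensionless groups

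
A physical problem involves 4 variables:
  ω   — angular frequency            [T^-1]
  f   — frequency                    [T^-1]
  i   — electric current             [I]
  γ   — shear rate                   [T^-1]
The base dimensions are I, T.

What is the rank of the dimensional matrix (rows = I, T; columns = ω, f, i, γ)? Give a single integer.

2

Dimensional matrix (I×T by ω×f×i×γ):
  I: [ 0  0  1  0]
  T: [-1 -1  0 -1]
Echelon form has 2 nonzero rows (pivots: ω,i)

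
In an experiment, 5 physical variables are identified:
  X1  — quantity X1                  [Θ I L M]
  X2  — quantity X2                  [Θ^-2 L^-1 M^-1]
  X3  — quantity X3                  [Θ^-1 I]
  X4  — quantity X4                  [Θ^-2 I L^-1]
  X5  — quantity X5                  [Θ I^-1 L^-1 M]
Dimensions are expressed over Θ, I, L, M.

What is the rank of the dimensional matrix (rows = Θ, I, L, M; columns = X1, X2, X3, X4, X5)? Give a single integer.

3

Dimensional matrix (Θ×I×L×M by X1×X2×X3×X4×X5):
  Θ: [ 1 -2 -1 -2  1]
  I: [ 1  0  1  1 -1]
  L: [ 1 -1  0 -1 -1]
  M: [ 1 -1  0  0  1]
Echelon form has 3 nonzero rows (pivots: X1,X2,X4)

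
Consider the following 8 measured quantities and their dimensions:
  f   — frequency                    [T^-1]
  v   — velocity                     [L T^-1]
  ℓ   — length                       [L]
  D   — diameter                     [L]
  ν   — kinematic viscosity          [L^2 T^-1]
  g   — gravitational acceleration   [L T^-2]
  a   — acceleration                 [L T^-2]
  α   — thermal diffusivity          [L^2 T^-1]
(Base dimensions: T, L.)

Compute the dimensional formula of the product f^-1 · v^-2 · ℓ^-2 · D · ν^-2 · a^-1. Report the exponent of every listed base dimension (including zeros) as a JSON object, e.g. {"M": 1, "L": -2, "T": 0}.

Write exponents as rows T,L / cols f,v,ℓ,D,ν,g,a,α:
  T: [-1 -1  0  0 -1 -2 -2 -1]
  L: [ 0  1  1  1  2  1  1  2]
  [T]: (-1)·-1+(-2)·-1+(-2)·0+(1)·0+(-2)·-1+(-1)·-2 = 7
  [L]: (-1)·0+(-2)·1+(-2)·1+(1)·1+(-2)·2+(-1)·1 = -8
⇒ T^7 L^-8

{"T": 7, "L": -8}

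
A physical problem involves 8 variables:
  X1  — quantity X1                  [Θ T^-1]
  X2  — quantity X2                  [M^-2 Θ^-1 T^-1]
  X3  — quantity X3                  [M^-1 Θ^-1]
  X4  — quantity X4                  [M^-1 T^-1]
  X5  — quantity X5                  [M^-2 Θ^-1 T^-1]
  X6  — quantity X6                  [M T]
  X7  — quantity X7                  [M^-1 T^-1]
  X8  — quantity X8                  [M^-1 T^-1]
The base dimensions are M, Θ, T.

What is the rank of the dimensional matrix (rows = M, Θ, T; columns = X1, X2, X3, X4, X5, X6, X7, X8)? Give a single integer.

2

Exponent matrix [M,Θ,T] × [X1,X2,X3,X4,X5,X6,X7,X8]:
  M: [ 0 -2 -1 -1 -2  1 -1 -1]
  Θ: [ 1 -1 -1  0 -1  0  0  0]
  T: [-1 -1  0 -1 -1  1 -1 -1]
Row reduction gives pivot columns X1,X2; rank = 2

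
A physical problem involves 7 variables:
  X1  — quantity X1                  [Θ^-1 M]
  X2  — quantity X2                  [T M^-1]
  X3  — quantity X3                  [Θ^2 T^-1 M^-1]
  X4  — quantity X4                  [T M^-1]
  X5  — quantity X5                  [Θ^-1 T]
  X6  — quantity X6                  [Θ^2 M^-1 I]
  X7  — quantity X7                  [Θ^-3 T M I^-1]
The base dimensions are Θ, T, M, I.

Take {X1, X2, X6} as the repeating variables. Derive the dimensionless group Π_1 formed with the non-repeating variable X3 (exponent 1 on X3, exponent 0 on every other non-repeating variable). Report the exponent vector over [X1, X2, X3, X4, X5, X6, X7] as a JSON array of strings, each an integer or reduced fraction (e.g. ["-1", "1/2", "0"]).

Dimensional matrix (Θ×T×M×I by X1×X2×X3×X4×X5×X6×X7):
  Θ: [-1  0  2  0 -1  2 -3]
  T: [ 0  1 -1  1  1  0  1]
  M: [ 1 -1 -1 -1  0 -1  1]
  I: [ 0  0  0  0  0  1 -1]
Row reduction gives pivot columns X1,X2,X6; rank = 3
Pivot set = {X1,X2,X6}, free = {X3,X4,X5,X7}
RREF:
  r0: [   1    0   -2    0    1    0    1]
  r1: [   0    1   -1    1    1    0    1]
  r2: [   0    0    0    0    0    1   -1]
  r3: [   0    0    0    0    0    0    0]
Fix exponent of X3 at 1, X4 at 0, X5 at 0, X7 at 0; solve each RREF row for its pivot's exponent:
  r0: exp(X1) + (-2)·1 = 0 ⇒ exp(X1) = 2
  r1: exp(X2) + (-1)·1 = 0 ⇒ exp(X2) = 1
  r2: exp(X6) + (0)·1 = 0 ⇒ exp(X6) = 0
Π_1 = X1^2 · X2 · X3

["2", "1", "1", "0", "0", "0", "0"]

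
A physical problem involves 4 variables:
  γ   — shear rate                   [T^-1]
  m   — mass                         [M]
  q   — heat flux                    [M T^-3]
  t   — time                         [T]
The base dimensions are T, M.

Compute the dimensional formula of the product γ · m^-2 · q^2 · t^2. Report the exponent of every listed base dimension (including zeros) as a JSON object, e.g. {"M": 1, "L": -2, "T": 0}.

Dimensional matrix (T×M by γ×m×q×t):
  T: [-1  0 -3  1]
  M: [ 0  1  1  0]
  [T]: (1)·-1+(-2)·0+(2)·-3+(2)·1 = -5
  [M]: (1)·0+(-2)·1+(2)·1+(2)·0 = 0
⇒ T^-5

{"T": -5, "M": 0}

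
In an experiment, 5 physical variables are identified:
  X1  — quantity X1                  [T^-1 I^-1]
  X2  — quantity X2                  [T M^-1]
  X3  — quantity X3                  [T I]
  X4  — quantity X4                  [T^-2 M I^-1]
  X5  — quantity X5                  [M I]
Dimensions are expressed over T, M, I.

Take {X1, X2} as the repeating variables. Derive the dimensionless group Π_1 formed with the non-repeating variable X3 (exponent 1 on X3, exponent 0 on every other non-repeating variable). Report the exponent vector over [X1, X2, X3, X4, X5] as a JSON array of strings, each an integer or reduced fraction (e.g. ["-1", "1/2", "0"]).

Write exponents as rows T,M,I / cols X1,X2,X3,X4,X5:
  T: [-1  1  1 -2  0]
  M: [ 0 -1  0  1  1]
  I: [-1  0  1 -1  1]
RREF → pivots at {X1,X2} ⇒ r = 2
Pivot set = {X1,X2}, free = {X3,X4,X5}
RREF:
  r0: [   1    0   -1    1   -1]
  r1: [   0    1    0   -1   -1]
  r2: [   0    0    0    0    0]
Fix exponent of X3 at 1, X4 at 0, X5 at 0; solve each RREF row for its pivot's exponent:
  r0: exp(X1) + (-1)·1 = 0 ⇒ exp(X1) = 1
  r1: exp(X2) + (0)·1 = 0 ⇒ exp(X2) = 0
Π_1 = X1 · X3

["1", "0", "1", "0", "0"]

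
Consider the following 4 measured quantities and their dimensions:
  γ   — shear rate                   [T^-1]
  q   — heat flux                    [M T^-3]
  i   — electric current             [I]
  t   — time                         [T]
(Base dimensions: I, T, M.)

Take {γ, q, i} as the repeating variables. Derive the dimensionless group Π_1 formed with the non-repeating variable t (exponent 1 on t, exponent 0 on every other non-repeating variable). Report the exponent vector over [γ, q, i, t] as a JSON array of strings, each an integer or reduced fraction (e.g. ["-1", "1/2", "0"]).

Dimensional matrix (I×T×M by γ×q×i×t):
  I: [ 0  0  1  0]
  T: [-1 -3  0  1]
  M: [ 0  1  0  0]
RREF → pivots at {γ,q,i} ⇒ r = 3
Repeat: γ,q,i; free: t
RREF:
  r0: [   1    0    0   -1]
  r1: [   0    1    0    0]
  r2: [   0    0    1    0]
Fix exponent of t at 1; solve each RREF row for its pivot's exponent:
  r0: exp(γ) + (-1)·1 = 0 ⇒ exp(γ) = 1
  r1: exp(q) + (0)·1 = 0 ⇒ exp(q) = 0
  r2: exp(i) + (0)·1 = 0 ⇒ exp(i) = 0
Π_1 = γ · t

["1", "0", "0", "1"]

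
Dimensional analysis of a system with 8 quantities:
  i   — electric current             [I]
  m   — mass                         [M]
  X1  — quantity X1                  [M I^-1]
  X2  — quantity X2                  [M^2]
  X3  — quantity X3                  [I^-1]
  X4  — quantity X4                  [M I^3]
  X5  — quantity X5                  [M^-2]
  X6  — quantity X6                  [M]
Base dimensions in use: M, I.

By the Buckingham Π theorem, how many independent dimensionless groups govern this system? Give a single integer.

Write exponents as rows M,I / cols i,m,X1,X2,X3,X4,X5,X6:
  M: [ 0  1  1  2  0  1 -2  1]
  I: [ 1  0 -1  0 -1  3  0  0]
RREF → pivots at {i,m} ⇒ r = 2
n=8, r=2 ⇒ 6 dimensionless groups

6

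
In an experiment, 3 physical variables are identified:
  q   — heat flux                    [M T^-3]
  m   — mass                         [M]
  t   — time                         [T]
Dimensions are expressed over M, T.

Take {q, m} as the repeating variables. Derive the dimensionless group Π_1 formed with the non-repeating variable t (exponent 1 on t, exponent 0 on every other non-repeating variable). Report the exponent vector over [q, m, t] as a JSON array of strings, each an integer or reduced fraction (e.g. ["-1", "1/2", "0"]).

Exponent matrix [M,T] × [q,m,t]:
  M: [ 1  1  0]
  T: [-3  0  1]
Echelon form has 2 nonzero rows (pivots: q,m)
Pivot set = {q,m}, free = {t}
RREF:
  r0: [   1    0 -1/3]
  r1: [   0    1  1/3]
Fix exponent of t at 1; solve each RREF row for its pivot's exponent:
  r0: exp(q) + (-1/3)·1 = 0 ⇒ exp(q) = 1/3
  r1: exp(m) + (1/3)·1 = 0 ⇒ exp(m) = -1/3
Π_1 = q^(1/3) · m^(-1/3) · t

["1/3", "-1/3", "1"]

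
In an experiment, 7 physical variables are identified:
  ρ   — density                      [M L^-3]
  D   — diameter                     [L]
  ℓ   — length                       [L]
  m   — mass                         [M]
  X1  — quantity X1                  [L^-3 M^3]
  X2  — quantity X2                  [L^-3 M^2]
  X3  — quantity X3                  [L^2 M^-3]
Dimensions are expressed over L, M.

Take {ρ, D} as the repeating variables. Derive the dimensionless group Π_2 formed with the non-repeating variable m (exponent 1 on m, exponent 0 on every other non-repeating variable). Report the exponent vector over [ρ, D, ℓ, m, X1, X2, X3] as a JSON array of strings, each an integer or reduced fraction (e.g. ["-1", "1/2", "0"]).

Write exponents as rows L,M / cols ρ,D,ℓ,m,X1,X2,X3:
  L: [-3  1  1  0 -3 -3  2]
  M: [ 1  0  0  1  3  2 -3]
RREF → pivots at {ρ,D} ⇒ r = 2
Pivot set = {ρ,D}, free = {ℓ,m,X1,X2,X3}
RREF:
  r0: [   1    0    0    1    3    2   -3]
  r1: [   0    1    1    3    6    3   -7]
Fix exponent of m at 1, ℓ at 0, X1 at 0, X2 at 0, X3 at 0; solve each RREF row for its pivot's exponent:
  r0: exp(ρ) + (1)·1 = 0 ⇒ exp(ρ) = -1
  r1: exp(D) + (3)·1 = 0 ⇒ exp(D) = -3
Π_2 = ρ^-1 · D^-3 · m

["-1", "-3", "0", "1", "0", "0", "0"]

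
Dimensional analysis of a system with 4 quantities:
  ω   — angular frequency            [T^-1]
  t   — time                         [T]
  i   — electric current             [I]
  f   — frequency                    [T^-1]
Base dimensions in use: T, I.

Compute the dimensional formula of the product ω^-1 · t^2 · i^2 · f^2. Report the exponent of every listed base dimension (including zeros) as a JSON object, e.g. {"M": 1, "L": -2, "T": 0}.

Write exponents as rows T,I / cols ω,t,i,f:
  T: [-1  1  0 -1]
  I: [ 0  0  1  0]
  [T]: (-1)·-1+(2)·1+(2)·0+(2)·-1 = 1
  [I]: (-1)·0+(2)·0+(2)·1+(2)·0 = 2
⇒ T I^2

{"T": 1, "I": 2}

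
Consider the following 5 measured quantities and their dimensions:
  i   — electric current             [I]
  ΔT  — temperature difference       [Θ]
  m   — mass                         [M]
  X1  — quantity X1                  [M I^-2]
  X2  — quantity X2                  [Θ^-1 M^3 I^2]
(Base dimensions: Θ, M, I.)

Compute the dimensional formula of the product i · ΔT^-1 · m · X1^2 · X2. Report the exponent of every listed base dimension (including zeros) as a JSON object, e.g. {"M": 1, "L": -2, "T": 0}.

Dimensional matrix (Θ×M×I by i×ΔT×m×X1×X2):
  Θ: [ 0  1  0  0 -1]
  M: [ 0  0  1  1  3]
  I: [ 1  0  0 -2  2]
  [Θ]: (1)·0+(-1)·1+(1)·0+(2)·0+(1)·-1 = -2
  [M]: (1)·0+(-1)·0+(1)·1+(2)·1+(1)·3 = 6
  [I]: (1)·1+(-1)·0+(1)·0+(2)·-2+(1)·2 = -1
⇒ Θ^-2 M^6 I^-1

{"Θ": -2, "M": 6, "I": -1}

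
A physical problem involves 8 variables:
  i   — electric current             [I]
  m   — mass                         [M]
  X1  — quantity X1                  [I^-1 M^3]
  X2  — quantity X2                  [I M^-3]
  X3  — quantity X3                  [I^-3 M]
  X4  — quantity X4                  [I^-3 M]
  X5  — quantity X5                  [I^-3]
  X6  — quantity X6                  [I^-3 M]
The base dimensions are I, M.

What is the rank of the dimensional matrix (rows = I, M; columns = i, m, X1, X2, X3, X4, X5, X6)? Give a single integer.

Write exponents as rows I,M / cols i,m,X1,X2,X3,X4,X5,X6:
  I: [ 1  0 -1  1 -3 -3 -3 -3]
  M: [ 0  1  3 -3  1  1  0  1]
RREF → pivots at {i,m} ⇒ r = 2

2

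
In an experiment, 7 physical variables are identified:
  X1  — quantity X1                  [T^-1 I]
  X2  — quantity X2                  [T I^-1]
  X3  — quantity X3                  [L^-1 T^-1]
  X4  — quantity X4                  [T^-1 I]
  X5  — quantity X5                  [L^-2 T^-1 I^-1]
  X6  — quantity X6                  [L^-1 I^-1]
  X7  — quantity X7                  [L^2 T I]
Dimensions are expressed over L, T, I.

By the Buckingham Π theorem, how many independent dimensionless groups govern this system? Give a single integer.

5

Write exponents as rows L,T,I / cols X1,X2,X3,X4,X5,X6,X7:
  L: [ 0  0 -1  0 -2 -1  2]
  T: [-1  1 -1 -1 -1  0  1]
  I: [ 1 -1  0  1 -1 -1  1]
Row reduction gives pivot columns X1,X3; rank = 2
n=7, r=2 ⇒ 5 dimensionless groups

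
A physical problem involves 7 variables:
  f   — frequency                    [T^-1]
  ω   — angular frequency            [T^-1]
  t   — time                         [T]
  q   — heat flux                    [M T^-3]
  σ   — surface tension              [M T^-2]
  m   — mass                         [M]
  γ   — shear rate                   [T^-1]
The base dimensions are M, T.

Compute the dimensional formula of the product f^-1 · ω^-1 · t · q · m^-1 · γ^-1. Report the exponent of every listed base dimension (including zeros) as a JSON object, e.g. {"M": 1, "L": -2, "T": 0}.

Dimensional matrix (M×T by f×ω×t×q×σ×m×γ):
  M: [ 0  0  0  1  1  1  0]
  T: [-1 -1  1 -3 -2  0 -1]
  [M]: (-1)·0+(-1)·0+(1)·0+(1)·1+(-1)·1+(-1)·0 = 0
  [T]: (-1)·-1+(-1)·-1+(1)·1+(1)·-3+(-1)·0+(-1)·-1 = 1
⇒ T

{"M": 0, "T": 1}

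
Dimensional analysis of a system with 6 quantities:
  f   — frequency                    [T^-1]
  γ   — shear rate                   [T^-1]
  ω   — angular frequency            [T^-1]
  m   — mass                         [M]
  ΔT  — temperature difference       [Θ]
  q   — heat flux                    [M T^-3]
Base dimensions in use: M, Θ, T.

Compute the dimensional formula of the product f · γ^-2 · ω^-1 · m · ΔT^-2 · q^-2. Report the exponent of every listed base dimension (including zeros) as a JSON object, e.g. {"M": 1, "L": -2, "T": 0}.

{"M": -1, "Θ": -2, "T": 8}

Exponent matrix [M,Θ,T] × [f,γ,ω,m,ΔT,q]:
  M: [ 0  0  0  1  0  1]
  Θ: [ 0  0  0  0  1  0]
  T: [-1 -1 -1  0  0 -3]
  [M]: (1)·0+(-2)·0+(-1)·0+(1)·1+(-2)·0+(-2)·1 = -1
  [Θ]: (1)·0+(-2)·0+(-1)·0+(1)·0+(-2)·1+(-2)·0 = -2
  [T]: (1)·-1+(-2)·-1+(-1)·-1+(1)·0+(-2)·0+(-2)·-3 = 8
⇒ M^-1 Θ^-2 T^8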